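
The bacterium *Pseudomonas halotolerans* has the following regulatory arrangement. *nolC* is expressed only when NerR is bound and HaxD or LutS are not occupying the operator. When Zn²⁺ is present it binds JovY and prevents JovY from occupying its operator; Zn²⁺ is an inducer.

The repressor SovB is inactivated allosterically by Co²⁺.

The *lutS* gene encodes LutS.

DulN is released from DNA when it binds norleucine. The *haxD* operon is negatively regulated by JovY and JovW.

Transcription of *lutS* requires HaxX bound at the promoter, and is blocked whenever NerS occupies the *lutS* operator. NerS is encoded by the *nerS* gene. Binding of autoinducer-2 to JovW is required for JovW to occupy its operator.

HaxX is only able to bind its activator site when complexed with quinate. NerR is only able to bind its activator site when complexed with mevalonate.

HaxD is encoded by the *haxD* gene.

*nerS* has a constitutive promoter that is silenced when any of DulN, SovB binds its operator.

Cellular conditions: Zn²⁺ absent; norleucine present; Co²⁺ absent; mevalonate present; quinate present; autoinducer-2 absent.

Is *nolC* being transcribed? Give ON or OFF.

Zn²⁺ is absent, so JovY is active.
Autoinducer-2 is absent, so JovW is inactive.
With repressor JovY bound, *haxD* is not transcribed.
So HaxD is not produced.
Mevalonate is present, so NerR is active.
Quinate is present, so HaxX is active.
Norleucine is present, so DulN is inactive.
Co²⁺ is absent, so SovB is active.
With repressor SovB bound, *nerS* is not transcribed.
So NerS is not produced.
No repressor is bound and HaxX is active, so *lutS* is transcribed.
So LutS is produced and active.
With repressor LutS bound, *nolC* is not transcribed.

OFF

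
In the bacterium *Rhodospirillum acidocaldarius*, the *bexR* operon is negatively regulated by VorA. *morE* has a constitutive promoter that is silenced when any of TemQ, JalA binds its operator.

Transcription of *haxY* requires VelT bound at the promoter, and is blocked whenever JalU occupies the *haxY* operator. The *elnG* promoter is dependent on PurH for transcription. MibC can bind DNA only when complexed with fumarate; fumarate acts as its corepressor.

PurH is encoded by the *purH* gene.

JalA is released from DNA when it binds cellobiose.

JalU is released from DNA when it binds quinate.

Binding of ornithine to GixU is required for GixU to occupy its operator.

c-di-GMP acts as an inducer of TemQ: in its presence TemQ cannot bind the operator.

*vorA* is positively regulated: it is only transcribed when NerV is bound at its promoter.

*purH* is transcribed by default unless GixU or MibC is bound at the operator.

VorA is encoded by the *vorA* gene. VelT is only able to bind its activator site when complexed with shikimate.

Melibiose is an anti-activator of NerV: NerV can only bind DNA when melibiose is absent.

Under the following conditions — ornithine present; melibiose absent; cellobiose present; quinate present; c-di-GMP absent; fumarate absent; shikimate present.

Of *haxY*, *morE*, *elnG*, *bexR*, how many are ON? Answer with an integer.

Quinate is present, so JalU is inactive.
Shikimate is present, so VelT is active.
No repressor is bound and VelT is active, so *haxY* is transcribed.
→ *haxY* is ON.
c-di-GMP is absent, so TemQ is active.
Cellobiose is present, so JalA is inactive.
With repressor TemQ bound, *morE* is not transcribed.
→ *morE* is OFF.
Ornithine is present, so GixU is active.
Fumarate is absent, so MibC is inactive.
With repressor GixU bound, *purH* is not transcribed.
So PurH is not produced.
Required activator PurH is absent, so *elnG* is not transcribed.
→ *elnG* is OFF.
Melibiose is absent, so NerV is active.
No repressor is bound and NerV is active, so *vorA* is transcribed.
So VorA is produced and active.
With repressor VorA bound, *bexR* is not transcribed.
→ *bexR* is OFF.
1 of the 4 genes is transcribed.

1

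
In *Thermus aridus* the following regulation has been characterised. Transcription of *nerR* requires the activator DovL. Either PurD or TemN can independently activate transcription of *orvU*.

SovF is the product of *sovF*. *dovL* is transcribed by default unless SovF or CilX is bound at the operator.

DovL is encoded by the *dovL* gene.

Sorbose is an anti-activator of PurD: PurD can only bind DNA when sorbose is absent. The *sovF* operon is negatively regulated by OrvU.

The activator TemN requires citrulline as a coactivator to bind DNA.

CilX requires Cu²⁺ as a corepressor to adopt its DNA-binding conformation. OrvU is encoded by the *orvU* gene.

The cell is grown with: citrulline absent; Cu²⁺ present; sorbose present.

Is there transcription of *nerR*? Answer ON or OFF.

OFF

Sorbose is present, so PurD is inactive.
Citrulline is absent, so TemN is inactive.
No activator is available at the *orvU* promoter, so *orvU* is not transcribed.
So OrvU is not produced.
With no repressor bound, *sovF* is transcribed.
So SovF is produced and active.
Cu²⁺ is present, so CilX is active.
With repressor SovF bound, *dovL* is not transcribed.
So DovL is not produced.
Required activator DovL is absent, so *nerR* is not transcribed.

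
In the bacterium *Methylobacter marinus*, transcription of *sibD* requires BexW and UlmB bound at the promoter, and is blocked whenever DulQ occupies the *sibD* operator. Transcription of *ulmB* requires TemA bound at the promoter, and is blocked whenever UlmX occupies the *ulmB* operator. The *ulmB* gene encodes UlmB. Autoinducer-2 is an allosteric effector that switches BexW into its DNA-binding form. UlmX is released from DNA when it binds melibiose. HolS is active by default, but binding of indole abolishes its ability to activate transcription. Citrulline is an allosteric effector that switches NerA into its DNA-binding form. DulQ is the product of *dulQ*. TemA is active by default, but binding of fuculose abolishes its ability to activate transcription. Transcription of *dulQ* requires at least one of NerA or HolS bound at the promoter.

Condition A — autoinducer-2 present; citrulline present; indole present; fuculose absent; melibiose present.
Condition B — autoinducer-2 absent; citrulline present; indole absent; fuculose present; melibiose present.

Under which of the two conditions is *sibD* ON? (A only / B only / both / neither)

neither

Condition A:
Autoinducer-2 is present, so BexW is active.
Citrulline is present, so NerA is active.
Indole is present, so HolS is inactive.
Activator NerA is present, so *dulQ* is transcribed.
So DulQ is produced and active.
Fuculose is absent, so TemA is active.
Melibiose is present, so UlmX is inactive.
No repressor is bound and TemA is active, so *ulmB* is transcribed.
So UlmB is produced and active.
With repressor DulQ bound, *sibD* is not transcribed.
→ *sibD* is OFF in A.
Condition B:
Autoinducer-2 is absent, so BexW is inactive.
Citrulline is present, so NerA is active.
Indole is absent, so HolS is active.
Activator NerA is present, so *dulQ* is transcribed.
So DulQ is produced and active.
Fuculose is present, so TemA is inactive.
Melibiose is present, so UlmX is inactive.
Required activator TemA is absent, so *ulmB* is not transcribed.
So UlmB is not produced.
With repressor DulQ bound, *sibD* is not transcribed.
→ *sibD* is OFF in B.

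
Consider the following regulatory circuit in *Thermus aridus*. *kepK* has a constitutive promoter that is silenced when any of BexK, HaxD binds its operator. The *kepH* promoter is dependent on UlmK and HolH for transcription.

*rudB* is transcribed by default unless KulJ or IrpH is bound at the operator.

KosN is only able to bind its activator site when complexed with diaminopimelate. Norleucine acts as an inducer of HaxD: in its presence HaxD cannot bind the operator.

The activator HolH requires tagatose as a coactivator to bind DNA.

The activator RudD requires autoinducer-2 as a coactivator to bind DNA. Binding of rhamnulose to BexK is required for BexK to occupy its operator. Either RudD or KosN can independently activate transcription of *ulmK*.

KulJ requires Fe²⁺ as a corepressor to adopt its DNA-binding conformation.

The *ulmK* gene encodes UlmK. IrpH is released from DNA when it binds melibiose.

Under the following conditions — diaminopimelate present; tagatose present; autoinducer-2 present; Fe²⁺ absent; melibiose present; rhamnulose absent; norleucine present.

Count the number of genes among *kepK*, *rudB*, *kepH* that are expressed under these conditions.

Rhamnulose is absent, so BexK is inactive.
Norleucine is present, so HaxD is inactive.
With no repressor bound, *kepK* is transcribed.
→ *kepK* is ON.
Fe²⁺ is absent, so KulJ is inactive.
Melibiose is present, so IrpH is inactive.
With no repressor bound, *rudB* is transcribed.
→ *rudB* is ON.
Autoinducer-2 is present, so RudD is active.
Diaminopimelate is present, so KosN is active.
Activator RudD is present, so *ulmK* is transcribed.
So UlmK is produced and active.
Tagatose is present, so HolH is active.
No repressor is bound and UlmK and HolH are active, so *kepH* is transcribed.
→ *kepH* is ON.
3 of the 3 genes are transcribed.

3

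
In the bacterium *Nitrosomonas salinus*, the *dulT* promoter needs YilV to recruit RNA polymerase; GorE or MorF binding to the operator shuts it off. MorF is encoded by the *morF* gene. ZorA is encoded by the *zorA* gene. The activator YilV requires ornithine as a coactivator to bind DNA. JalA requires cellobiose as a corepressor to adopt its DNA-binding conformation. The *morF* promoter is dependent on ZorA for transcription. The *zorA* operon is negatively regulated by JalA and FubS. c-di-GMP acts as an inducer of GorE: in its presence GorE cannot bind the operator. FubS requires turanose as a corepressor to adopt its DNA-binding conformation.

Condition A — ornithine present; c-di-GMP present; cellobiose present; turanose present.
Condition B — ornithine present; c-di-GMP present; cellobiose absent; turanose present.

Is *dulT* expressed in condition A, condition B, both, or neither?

both

Condition A:
Ornithine is present, so YilV is active.
c-di-GMP is present, so GorE is inactive.
Cellobiose is present, so JalA is active.
Turanose is present, so FubS is active.
With repressor JalA bound, *zorA* is not transcribed.
So ZorA is not produced.
Required activator ZorA is absent, so *morF* is not transcribed.
So MorF is not produced.
No repressor is bound and YilV is active, so *dulT* is transcribed.
→ *dulT* is ON in A.
Condition B:
Ornithine is present, so YilV is active.
c-di-GMP is present, so GorE is inactive.
Cellobiose is absent, so JalA is inactive.
Turanose is present, so FubS is active.
With repressor FubS bound, *zorA* is not transcribed.
So ZorA is not produced.
Required activator ZorA is absent, so *morF* is not transcribed.
So MorF is not produced.
No repressor is bound and YilV is active, so *dulT* is transcribed.
→ *dulT* is ON in B.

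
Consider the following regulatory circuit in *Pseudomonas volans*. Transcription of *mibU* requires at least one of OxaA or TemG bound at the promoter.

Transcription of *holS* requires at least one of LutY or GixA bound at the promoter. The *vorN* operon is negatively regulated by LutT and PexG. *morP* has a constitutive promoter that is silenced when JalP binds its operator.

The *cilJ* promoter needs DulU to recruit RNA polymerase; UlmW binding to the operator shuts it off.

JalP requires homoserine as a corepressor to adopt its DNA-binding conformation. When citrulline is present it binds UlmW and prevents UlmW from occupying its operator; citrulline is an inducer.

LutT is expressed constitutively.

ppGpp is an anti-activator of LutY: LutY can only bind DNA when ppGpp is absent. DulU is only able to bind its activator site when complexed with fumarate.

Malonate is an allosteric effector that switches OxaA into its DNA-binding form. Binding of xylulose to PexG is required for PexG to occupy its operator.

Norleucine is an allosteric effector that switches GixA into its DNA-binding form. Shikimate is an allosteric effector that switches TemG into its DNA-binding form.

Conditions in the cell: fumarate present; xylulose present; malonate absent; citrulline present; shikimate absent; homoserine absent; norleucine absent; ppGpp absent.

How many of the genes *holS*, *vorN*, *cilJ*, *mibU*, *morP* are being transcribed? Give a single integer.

ppGpp is absent, so LutY is active.
Norleucine is absent, so GixA is inactive.
Activator LutY is present, so *holS* is transcribed.
→ *holS* is ON.
LutT is produced constitutively and is active.
Xylulose is present, so PexG is active.
With repressor LutT bound, *vorN* is not transcribed.
→ *vorN* is OFF.
Citrulline is present, so UlmW is inactive.
Fumarate is present, so DulU is active.
No repressor is bound and DulU is active, so *cilJ* is transcribed.
→ *cilJ* is ON.
Malonate is absent, so OxaA is inactive.
Shikimate is absent, so TemG is inactive.
No activator is available at the *mibU* promoter, so *mibU* is not transcribed.
→ *mibU* is OFF.
Homoserine is absent, so JalP is inactive.
With no repressor bound, *morP* is transcribed.
→ *morP* is ON.
3 of the 5 genes are transcribed.

3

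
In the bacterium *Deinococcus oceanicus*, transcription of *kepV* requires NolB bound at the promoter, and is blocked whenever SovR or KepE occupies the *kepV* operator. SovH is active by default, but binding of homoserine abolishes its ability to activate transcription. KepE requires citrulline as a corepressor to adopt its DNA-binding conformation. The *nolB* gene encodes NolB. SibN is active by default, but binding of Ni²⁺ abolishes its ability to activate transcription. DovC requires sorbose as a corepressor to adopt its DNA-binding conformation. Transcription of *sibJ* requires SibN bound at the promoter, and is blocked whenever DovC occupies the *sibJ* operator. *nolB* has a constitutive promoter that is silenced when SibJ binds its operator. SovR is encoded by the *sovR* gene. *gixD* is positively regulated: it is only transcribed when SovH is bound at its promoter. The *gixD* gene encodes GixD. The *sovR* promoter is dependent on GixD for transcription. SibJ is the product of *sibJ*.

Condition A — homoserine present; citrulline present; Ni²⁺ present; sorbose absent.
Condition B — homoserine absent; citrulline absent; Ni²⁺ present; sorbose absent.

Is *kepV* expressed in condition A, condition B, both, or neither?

neither

Condition A:
Homoserine is present, so SovH is inactive.
Required activator SovH is absent, so *gixD* is not transcribed.
So GixD is not produced.
Required activator GixD is absent, so *sovR* is not transcribed.
So SovR is not produced.
Citrulline is present, so KepE is active.
Ni²⁺ is present, so SibN is inactive.
Sorbose is absent, so DovC is inactive.
Required activator SibN is absent, so *sibJ* is not transcribed.
So SibJ is not produced.
With no repressor bound, *nolB* is transcribed.
So NolB is produced and active.
With repressor KepE bound, *kepV* is not transcribed.
→ *kepV* is OFF in A.
Condition B:
Homoserine is absent, so SovH is active.
No repressor is bound and SovH is active, so *gixD* is transcribed.
So GixD is produced and active.
No repressor is bound and GixD is active, so *sovR* is transcribed.
So SovR is produced and active.
Citrulline is absent, so KepE is inactive.
Ni²⁺ is present, so SibN is inactive.
Sorbose is absent, so DovC is inactive.
Required activator SibN is absent, so *sibJ* is not transcribed.
So SibJ is not produced.
With no repressor bound, *nolB* is transcribed.
So NolB is produced and active.
With repressor SovR bound, *kepV* is not transcribed.
→ *kepV* is OFF in B.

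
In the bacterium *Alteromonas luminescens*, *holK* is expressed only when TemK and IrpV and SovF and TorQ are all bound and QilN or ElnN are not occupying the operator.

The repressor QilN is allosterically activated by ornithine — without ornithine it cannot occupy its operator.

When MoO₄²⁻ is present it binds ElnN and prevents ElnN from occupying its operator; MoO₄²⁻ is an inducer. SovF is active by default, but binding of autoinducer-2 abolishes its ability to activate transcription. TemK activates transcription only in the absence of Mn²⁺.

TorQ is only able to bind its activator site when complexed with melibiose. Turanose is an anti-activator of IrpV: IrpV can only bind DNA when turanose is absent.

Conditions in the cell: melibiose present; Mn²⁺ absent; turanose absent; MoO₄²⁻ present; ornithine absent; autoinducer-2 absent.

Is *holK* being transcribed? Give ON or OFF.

ON

Ornithine is absent, so QilN is inactive.
Mn²⁺ is absent, so TemK is active.
Turanose is absent, so IrpV is active.
Autoinducer-2 is absent, so SovF is active.
Melibiose is present, so TorQ is active.
MoO₄²⁻ is present, so ElnN is inactive.
No repressor is bound and TemK and IrpV and SovF and TorQ are active, so *holK* is transcribed.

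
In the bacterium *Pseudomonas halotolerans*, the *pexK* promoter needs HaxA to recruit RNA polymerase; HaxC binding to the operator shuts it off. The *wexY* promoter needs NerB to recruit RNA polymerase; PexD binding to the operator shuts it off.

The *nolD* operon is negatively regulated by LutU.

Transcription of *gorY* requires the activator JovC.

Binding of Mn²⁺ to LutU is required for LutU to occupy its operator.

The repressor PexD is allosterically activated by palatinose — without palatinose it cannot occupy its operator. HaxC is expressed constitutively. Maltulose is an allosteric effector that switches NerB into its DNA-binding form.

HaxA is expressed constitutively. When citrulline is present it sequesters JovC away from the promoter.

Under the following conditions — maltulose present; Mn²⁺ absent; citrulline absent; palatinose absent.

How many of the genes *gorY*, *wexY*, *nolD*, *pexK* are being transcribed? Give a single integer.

Citrulline is absent, so JovC is active.
No repressor is bound and JovC is active, so *gorY* is transcribed.
→ *gorY* is ON.
Palatinose is absent, so PexD is inactive.
Maltulose is present, so NerB is active.
No repressor is bound and NerB is active, so *wexY* is transcribed.
→ *wexY* is ON.
Mn²⁺ is absent, so LutU is inactive.
With no repressor bound, *nolD* is transcribed.
→ *nolD* is ON.
HaxA is produced constitutively and is active.
HaxC is produced constitutively and is active.
With repressor HaxC bound, *pexK* is not transcribed.
→ *pexK* is OFF.
3 of the 4 genes are transcribed.

3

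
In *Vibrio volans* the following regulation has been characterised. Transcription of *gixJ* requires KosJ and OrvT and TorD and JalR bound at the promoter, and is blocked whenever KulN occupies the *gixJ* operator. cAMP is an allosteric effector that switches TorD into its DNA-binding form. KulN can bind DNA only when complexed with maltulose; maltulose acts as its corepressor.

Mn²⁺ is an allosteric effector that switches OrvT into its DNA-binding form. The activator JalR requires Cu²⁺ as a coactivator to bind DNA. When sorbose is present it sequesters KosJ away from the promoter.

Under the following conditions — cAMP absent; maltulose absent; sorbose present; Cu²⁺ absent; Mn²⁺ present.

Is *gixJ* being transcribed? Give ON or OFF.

Maltulose is absent, so KulN is inactive.
Sorbose is present, so KosJ is inactive.
Mn²⁺ is present, so OrvT is active.
cAMP is absent, so TorD is inactive.
Cu²⁺ is absent, so JalR is inactive.
Required activator KosJ is absent, so *gixJ* is not transcribed.

OFF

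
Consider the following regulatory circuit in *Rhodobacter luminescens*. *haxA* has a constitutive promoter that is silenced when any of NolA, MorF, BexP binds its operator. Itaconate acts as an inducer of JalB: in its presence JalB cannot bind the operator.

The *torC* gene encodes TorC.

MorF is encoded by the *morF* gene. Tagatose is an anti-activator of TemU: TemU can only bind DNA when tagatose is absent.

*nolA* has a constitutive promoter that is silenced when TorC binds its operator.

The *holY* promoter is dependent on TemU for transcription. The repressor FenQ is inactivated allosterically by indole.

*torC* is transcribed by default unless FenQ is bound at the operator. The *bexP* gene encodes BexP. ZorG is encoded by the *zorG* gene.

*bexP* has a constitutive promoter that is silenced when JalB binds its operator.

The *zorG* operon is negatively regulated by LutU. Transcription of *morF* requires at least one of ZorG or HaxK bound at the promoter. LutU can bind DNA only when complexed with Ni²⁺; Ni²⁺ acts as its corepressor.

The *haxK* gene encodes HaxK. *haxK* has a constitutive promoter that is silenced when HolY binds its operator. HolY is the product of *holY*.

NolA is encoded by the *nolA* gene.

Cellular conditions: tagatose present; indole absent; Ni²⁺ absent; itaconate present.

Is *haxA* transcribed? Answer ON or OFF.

Indole is absent, so FenQ is active.
With repressor FenQ bound, *torC* is not transcribed.
So TorC is not produced.
With no repressor bound, *nolA* is transcribed.
So NolA is produced and active.
Ni²⁺ is absent, so LutU is inactive.
With no repressor bound, *zorG* is transcribed.
So ZorG is produced and active.
Tagatose is present, so TemU is inactive.
Required activator TemU is absent, so *holY* is not transcribed.
So HolY is not produced.
With no repressor bound, *haxK* is transcribed.
So HaxK is produced and active.
Activator ZorG is present, so *morF* is transcribed.
So MorF is produced and active.
Itaconate is present, so JalB is inactive.
With no repressor bound, *bexP* is transcribed.
So BexP is produced and active.
With repressor NolA bound, *haxA* is not transcribed.

OFF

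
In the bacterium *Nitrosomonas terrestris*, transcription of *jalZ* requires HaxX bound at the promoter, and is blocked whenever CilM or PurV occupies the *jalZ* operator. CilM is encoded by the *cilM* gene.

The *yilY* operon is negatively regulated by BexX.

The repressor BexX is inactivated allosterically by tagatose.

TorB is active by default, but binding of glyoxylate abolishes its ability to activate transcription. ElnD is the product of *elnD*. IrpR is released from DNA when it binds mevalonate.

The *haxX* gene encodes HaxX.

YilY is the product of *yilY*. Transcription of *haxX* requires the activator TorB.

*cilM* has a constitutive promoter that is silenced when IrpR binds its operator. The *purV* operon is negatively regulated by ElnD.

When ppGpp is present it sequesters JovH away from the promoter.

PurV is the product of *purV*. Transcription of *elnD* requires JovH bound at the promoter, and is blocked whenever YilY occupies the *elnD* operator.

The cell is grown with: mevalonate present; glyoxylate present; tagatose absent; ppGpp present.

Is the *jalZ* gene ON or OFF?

Mevalonate is present, so IrpR is inactive.
With no repressor bound, *cilM* is transcribed.
So CilM is produced and active.
Glyoxylate is present, so TorB is inactive.
Required activator TorB is absent, so *haxX* is not transcribed.
So HaxX is not produced.
ppGpp is present, so JovH is inactive.
Tagatose is absent, so BexX is active.
With repressor BexX bound, *yilY* is not transcribed.
So YilY is not produced.
Required activator JovH is absent, so *elnD* is not transcribed.
So ElnD is not produced.
With no repressor bound, *purV* is transcribed.
So PurV is produced and active.
With repressor CilM bound, *jalZ* is not transcribed.

OFF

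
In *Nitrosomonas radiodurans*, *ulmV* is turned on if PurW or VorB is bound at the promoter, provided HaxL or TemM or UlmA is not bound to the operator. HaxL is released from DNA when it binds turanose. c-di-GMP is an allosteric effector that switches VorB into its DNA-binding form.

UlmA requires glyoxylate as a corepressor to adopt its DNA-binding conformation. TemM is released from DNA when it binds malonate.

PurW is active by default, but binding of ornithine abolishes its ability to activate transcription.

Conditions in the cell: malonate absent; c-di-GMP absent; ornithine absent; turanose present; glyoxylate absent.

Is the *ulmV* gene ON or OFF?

OFF

Ornithine is absent, so PurW is active.
Turanose is present, so HaxL is inactive.
Malonate is absent, so TemM is active.
Glyoxylate is absent, so UlmA is inactive.
c-di-GMP is absent, so VorB is inactive.
With repressor TemM bound, *ulmV* is not transcribed.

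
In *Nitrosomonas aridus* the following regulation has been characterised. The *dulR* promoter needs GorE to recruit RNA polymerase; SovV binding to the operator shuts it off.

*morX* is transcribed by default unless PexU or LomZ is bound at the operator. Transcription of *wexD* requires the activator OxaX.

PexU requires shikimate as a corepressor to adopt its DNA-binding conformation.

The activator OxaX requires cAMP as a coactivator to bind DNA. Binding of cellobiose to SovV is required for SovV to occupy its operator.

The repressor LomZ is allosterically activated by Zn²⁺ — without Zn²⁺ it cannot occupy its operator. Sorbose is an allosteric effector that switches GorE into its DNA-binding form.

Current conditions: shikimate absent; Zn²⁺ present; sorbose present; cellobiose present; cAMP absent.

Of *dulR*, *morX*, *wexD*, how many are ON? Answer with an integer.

Sorbose is present, so GorE is active.
Cellobiose is present, so SovV is active.
With repressor SovV bound, *dulR* is not transcribed.
→ *dulR* is OFF.
Shikimate is absent, so PexU is inactive.
Zn²⁺ is present, so LomZ is active.
With repressor LomZ bound, *morX* is not transcribed.
→ *morX* is OFF.
cAMP is absent, so OxaX is inactive.
Required activator OxaX is absent, so *wexD* is not transcribed.
→ *wexD* is OFF.
0 of the 3 genes are transcribed.

0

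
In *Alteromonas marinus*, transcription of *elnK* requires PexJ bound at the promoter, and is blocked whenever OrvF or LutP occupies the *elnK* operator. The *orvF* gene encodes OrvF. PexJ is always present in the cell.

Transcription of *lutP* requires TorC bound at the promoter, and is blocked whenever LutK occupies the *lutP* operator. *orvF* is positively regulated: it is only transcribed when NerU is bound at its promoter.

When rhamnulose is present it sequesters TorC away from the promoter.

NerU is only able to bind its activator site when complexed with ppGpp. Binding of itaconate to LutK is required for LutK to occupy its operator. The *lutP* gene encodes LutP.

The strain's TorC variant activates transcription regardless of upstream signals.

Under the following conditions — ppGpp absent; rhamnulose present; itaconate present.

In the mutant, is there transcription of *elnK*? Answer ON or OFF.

ON

ppGpp is absent, so NerU is inactive.
Required activator NerU is absent, so *orvF* is not transcribed.
So OrvF is not produced.
PexJ is produced constitutively and is active.
Itaconate is present, so LutK is active.
TorC is constitutively active in this strain.
With repressor LutK bound, *lutP* is not transcribed.
So LutP is not produced.
No repressor is bound and PexJ is active, so *elnK* is transcribed.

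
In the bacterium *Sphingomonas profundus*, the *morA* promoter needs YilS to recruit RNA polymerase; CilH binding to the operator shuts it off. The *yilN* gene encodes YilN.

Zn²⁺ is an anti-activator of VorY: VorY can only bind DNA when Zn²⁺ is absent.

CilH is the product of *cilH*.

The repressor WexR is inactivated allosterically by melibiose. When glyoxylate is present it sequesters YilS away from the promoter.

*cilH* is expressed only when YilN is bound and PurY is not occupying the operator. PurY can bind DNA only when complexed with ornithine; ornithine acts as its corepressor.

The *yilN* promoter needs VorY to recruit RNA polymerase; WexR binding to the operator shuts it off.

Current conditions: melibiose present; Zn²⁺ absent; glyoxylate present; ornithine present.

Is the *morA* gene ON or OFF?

OFF

Glyoxylate is present, so YilS is inactive.
Melibiose is present, so WexR is inactive.
Zn²⁺ is absent, so VorY is active.
No repressor is bound and VorY is active, so *yilN* is transcribed.
So YilN is produced and active.
Ornithine is present, so PurY is active.
With repressor PurY bound, *cilH* is not transcribed.
So CilH is not produced.
Required activator YilS is absent, so *morA* is not transcribed.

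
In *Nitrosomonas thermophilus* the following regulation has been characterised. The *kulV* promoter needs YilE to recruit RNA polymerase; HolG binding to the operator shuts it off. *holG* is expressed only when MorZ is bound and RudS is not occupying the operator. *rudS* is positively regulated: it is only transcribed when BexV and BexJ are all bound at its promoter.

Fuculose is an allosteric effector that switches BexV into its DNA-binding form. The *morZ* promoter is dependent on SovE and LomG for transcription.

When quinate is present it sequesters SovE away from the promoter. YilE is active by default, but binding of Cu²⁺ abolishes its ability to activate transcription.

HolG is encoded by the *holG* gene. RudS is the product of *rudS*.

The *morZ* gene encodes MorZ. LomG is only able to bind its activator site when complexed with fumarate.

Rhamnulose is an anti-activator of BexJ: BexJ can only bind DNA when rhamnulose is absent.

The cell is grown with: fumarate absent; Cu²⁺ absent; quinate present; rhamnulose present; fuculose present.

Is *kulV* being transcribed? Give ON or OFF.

ON

Cu²⁺ is absent, so YilE is active.
Fuculose is present, so BexV is active.
Rhamnulose is present, so BexJ is inactive.
Required activator BexJ is absent, so *rudS* is not transcribed.
So RudS is not produced.
Quinate is present, so SovE is inactive.
Fumarate is absent, so LomG is inactive.
Required activator SovE is absent, so *morZ* is not transcribed.
So MorZ is not produced.
Required activator MorZ is absent, so *holG* is not transcribed.
So HolG is not produced.
No repressor is bound and YilE is active, so *kulV* is transcribed.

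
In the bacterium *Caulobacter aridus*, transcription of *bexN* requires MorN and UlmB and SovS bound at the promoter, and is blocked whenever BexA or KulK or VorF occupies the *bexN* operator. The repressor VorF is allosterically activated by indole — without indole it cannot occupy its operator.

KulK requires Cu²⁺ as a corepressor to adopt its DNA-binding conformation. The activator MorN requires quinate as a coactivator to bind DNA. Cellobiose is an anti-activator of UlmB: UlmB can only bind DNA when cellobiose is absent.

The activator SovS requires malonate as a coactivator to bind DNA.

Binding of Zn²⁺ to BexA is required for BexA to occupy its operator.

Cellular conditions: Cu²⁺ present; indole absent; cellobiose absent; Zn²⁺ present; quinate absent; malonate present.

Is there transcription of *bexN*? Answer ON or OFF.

OFF

Zn²⁺ is present, so BexA is active.
Quinate is absent, so MorN is inactive.
Cellobiose is absent, so UlmB is active.
Cu²⁺ is present, so KulK is active.
Malonate is present, so SovS is active.
Indole is absent, so VorF is inactive.
With repressor BexA bound, *bexN* is not transcribed.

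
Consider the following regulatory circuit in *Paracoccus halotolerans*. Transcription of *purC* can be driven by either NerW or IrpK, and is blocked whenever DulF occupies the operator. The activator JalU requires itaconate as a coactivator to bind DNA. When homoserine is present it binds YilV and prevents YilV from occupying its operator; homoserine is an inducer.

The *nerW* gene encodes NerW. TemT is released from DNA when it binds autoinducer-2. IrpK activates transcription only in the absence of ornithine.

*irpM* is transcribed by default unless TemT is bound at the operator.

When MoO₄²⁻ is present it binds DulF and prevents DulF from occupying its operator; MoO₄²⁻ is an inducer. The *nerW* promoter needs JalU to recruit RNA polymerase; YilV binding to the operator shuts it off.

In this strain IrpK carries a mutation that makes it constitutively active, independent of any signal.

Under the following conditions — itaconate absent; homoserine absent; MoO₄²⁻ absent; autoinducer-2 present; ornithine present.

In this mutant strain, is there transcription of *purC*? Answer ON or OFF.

OFF

MoO₄²⁻ is absent, so DulF is active.
Itaconate is absent, so JalU is inactive.
Homoserine is absent, so YilV is active.
With repressor YilV bound, *nerW* is not transcribed.
So NerW is not produced.
IrpK is constitutively active in this strain.
With repressor DulF bound, *purC* is not transcribed.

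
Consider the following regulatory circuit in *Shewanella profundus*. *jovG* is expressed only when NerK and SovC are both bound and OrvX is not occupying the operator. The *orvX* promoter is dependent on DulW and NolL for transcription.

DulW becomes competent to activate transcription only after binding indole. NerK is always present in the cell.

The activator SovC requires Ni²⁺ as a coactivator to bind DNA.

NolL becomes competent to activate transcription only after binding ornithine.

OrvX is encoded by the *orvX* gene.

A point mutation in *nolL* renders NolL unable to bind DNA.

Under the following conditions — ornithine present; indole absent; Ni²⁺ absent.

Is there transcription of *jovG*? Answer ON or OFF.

OFF

Indole is absent, so DulW is inactive.
NolL is non-functional in this strain, so it has no effect.
Required activator DulW is absent, so *orvX* is not transcribed.
So OrvX is not produced.
NerK is produced constitutively and is active.
Ni²⁺ is absent, so SovC is inactive.
Required activator SovC is absent, so *jovG* is not transcribed.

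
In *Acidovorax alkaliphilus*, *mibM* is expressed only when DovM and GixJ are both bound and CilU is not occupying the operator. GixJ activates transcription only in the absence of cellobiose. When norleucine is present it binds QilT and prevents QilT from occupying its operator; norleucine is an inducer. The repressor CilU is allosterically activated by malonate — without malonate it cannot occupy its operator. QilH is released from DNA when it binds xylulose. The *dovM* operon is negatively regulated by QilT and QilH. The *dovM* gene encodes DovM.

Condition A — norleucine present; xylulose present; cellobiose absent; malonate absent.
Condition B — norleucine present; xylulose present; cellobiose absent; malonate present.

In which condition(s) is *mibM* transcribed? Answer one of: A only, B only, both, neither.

A only

Condition A:
Norleucine is present, so QilT is inactive.
Xylulose is present, so QilH is inactive.
With no repressor bound, *dovM* is transcribed.
So DovM is produced and active.
Cellobiose is absent, so GixJ is active.
Malonate is absent, so CilU is inactive.
No repressor is bound and DovM and GixJ are active, so *mibM* is transcribed.
→ *mibM* is ON in A.
Condition B:
Norleucine is present, so QilT is inactive.
Xylulose is present, so QilH is inactive.
With no repressor bound, *dovM* is transcribed.
So DovM is produced and active.
Cellobiose is absent, so GixJ is active.
Malonate is present, so CilU is active.
With repressor CilU bound, *mibM* is not transcribed.
→ *mibM* is OFF in B.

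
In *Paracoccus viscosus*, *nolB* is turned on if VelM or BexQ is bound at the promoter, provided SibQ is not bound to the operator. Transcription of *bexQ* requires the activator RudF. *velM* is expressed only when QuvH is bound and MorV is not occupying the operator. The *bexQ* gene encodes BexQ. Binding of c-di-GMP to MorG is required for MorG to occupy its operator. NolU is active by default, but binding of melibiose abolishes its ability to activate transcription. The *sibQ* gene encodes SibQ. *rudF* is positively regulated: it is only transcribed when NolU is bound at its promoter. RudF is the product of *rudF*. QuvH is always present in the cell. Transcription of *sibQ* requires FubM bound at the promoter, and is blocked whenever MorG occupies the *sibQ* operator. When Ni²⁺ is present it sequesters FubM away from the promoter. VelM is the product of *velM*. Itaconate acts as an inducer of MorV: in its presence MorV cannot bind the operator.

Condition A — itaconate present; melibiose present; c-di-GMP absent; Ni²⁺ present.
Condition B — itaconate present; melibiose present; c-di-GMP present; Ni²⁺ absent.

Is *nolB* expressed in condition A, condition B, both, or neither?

both

Condition A:
QuvH is produced constitutively and is active.
Itaconate is present, so MorV is inactive.
No repressor is bound and QuvH is active, so *velM* is transcribed.
So VelM is produced and active.
Melibiose is present, so NolU is inactive.
Required activator NolU is absent, so *rudF* is not transcribed.
So RudF is not produced.
Required activator RudF is absent, so *bexQ* is not transcribed.
So BexQ is not produced.
c-di-GMP is absent, so MorG is inactive.
Ni²⁺ is present, so FubM is inactive.
Required activator FubM is absent, so *sibQ* is not transcribed.
So SibQ is not produced.
Activator VelM is present, so *nolB* is transcribed.
→ *nolB* is ON in A.
Condition B:
QuvH is produced constitutively and is active.
Itaconate is present, so MorV is inactive.
No repressor is bound and QuvH is active, so *velM* is transcribed.
So VelM is produced and active.
Melibiose is present, so NolU is inactive.
Required activator NolU is absent, so *rudF* is not transcribed.
So RudF is not produced.
Required activator RudF is absent, so *bexQ* is not transcribed.
So BexQ is not produced.
c-di-GMP is present, so MorG is active.
Ni²⁺ is absent, so FubM is active.
With repressor MorG bound, *sibQ* is not transcribed.
So SibQ is not produced.
Activator VelM is present, so *nolB* is transcribed.
→ *nolB* is ON in B.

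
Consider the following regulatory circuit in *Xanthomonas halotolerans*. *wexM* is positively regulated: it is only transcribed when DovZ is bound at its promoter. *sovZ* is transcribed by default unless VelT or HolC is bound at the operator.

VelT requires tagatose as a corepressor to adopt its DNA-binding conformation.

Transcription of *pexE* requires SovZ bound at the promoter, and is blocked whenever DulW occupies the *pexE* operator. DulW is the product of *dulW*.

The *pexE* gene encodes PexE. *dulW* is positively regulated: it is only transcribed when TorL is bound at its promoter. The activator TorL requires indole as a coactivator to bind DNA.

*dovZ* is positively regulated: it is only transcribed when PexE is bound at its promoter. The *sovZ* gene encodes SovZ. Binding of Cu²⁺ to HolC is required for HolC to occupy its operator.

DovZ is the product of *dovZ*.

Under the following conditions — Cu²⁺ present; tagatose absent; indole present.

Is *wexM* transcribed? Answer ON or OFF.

Indole is present, so TorL is active.
No repressor is bound and TorL is active, so *dulW* is transcribed.
So DulW is produced and active.
Tagatose is absent, so VelT is inactive.
Cu²⁺ is present, so HolC is active.
With repressor HolC bound, *sovZ* is not transcribed.
So SovZ is not produced.
With repressor DulW bound, *pexE* is not transcribed.
So PexE is not produced.
Required activator PexE is absent, so *dovZ* is not transcribed.
So DovZ is not produced.
Required activator DovZ is absent, so *wexM* is not transcribed.

OFF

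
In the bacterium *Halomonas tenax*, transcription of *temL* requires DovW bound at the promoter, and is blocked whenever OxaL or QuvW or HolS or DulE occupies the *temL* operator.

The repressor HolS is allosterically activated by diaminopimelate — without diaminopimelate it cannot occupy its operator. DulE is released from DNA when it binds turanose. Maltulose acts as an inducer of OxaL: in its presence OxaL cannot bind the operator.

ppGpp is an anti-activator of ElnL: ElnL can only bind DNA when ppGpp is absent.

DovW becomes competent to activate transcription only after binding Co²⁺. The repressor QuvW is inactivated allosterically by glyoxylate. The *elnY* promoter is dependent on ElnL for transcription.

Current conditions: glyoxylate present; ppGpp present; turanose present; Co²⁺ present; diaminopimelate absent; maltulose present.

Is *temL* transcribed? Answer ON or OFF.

ON

Maltulose is present, so OxaL is inactive.
Glyoxylate is present, so QuvW is inactive.
Diaminopimelate is absent, so HolS is inactive.
Co²⁺ is present, so DovW is active.
Turanose is present, so DulE is inactive.
No repressor is bound and DovW is active, so *temL* is transcribed.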